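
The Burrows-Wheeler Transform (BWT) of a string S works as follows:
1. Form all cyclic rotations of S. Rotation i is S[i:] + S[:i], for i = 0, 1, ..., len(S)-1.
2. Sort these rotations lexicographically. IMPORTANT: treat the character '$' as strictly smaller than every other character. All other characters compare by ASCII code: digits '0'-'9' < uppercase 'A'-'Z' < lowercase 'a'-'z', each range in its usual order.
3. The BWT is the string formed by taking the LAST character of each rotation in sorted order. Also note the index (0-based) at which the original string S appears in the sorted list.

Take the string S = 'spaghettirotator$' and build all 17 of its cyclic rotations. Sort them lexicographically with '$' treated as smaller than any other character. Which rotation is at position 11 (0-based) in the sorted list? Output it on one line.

Answer: rotator$spaghetti

Derivation:
All 17 rotations (rotation i = S[i:]+S[:i]):
  rot[0] = spaghettirotator$
  rot[1] = paghettirotator$s
  rot[2] = aghettirotator$sp
  rot[3] = ghettirotator$spa
  rot[4] = hettirotator$spag
  rot[5] = ettirotator$spagh
  rot[6] = ttirotator$spaghe
  rot[7] = tirotator$spaghet
  rot[8] = irotator$spaghett
  rot[9] = rotator$spaghetti
  rot[10] = otator$spaghettir
  rot[11] = tator$spaghettiro
  rot[12] = ator$spaghettirot
  rot[13] = tor$spaghettirota
  rot[14] = or$spaghettirotat
  rot[15] = r$spaghettirotato
  rot[16] = $spaghettirotator
Sorted (with $ < everything):
  sorted[0] = $spaghettirotator
  sorted[1] = aghettirotator$sp
  sorted[2] = ator$spaghettirot
  sorted[3] = ettirotator$spagh
  sorted[4] = ghettirotator$spa
  sorted[5] = hettirotator$spag
  sorted[6] = irotator$spaghett
  sorted[7] = or$spaghettirotat
  sorted[8] = otator$spaghettir
  sorted[9] = paghettirotator$s
  sorted[10] = r$spaghettirotato
  sorted[11] = rotator$spaghetti
  sorted[12] = spaghettirotator$
  sorted[13] = tator$spaghettiro
  sorted[14] = tirotator$spaghet
  sorted[15] = tor$spaghettirota
  sorted[16] = ttirotator$spaghe
sorted[11] = rotator$spaghetti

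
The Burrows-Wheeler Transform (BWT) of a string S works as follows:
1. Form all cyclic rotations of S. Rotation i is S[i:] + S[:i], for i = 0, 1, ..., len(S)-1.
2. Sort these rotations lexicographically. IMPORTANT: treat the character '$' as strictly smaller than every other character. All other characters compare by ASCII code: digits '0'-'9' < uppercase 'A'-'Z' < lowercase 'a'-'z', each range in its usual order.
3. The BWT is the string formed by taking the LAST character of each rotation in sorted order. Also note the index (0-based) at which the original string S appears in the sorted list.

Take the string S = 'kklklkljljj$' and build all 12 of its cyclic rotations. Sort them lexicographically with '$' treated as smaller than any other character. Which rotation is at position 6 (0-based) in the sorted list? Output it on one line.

All 12 rotations (rotation i = S[i:]+S[:i]):
  rot[0] = kklklkljljj$
  rot[1] = klklkljljj$k
  rot[2] = lklkljljj$kk
  rot[3] = klkljljj$kkl
  rot[4] = lkljljj$kklk
  rot[5] = kljljj$kklkl
  rot[6] = ljljj$kklklk
  rot[7] = jljj$kklklkl
  rot[8] = ljj$kklklklj
  rot[9] = jj$kklklkljl
  rot[10] = j$kklklkljlj
  rot[11] = $kklklkljljj
Sorted (with $ < everything):
  sorted[0] = $kklklkljljj
  sorted[1] = j$kklklkljlj
  sorted[2] = jj$kklklkljl
  sorted[3] = jljj$kklklkl
  sorted[4] = kklklkljljj$
  sorted[5] = kljljj$kklkl
  sorted[6] = klkljljj$kkl
  sorted[7] = klklkljljj$k
  sorted[8] = ljj$kklklklj
  sorted[9] = ljljj$kklklk
  sorted[10] = lkljljj$kklk
  sorted[11] = lklkljljj$kk
sorted[6] = klkljljj$kkl

Answer: klkljljj$kkl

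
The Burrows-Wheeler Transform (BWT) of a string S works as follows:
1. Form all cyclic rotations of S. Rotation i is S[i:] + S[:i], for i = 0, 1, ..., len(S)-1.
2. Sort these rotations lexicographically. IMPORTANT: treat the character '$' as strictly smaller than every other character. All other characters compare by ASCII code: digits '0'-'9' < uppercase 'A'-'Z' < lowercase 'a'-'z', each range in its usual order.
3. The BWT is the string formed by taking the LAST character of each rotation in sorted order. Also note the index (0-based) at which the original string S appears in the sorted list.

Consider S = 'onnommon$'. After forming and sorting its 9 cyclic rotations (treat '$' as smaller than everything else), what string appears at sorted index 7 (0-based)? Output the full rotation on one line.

Answer: on$onnomm

Derivation:
All 9 rotations (rotation i = S[i:]+S[:i]):
  rot[0] = onnommon$
  rot[1] = nnommon$o
  rot[2] = nommon$on
  rot[3] = ommon$onn
  rot[4] = mmon$onno
  rot[5] = mon$onnom
  rot[6] = on$onnomm
  rot[7] = n$onnommo
  rot[8] = $onnommon
Sorted (with $ < everything):
  sorted[0] = $onnommon
  sorted[1] = mmon$onno
  sorted[2] = mon$onnom
  sorted[3] = n$onnommo
  sorted[4] = nnommon$o
  sorted[5] = nommon$on
  sorted[6] = ommon$onn
  sorted[7] = on$onnomm
  sorted[8] = onnommon$
sorted[7] = on$onnomm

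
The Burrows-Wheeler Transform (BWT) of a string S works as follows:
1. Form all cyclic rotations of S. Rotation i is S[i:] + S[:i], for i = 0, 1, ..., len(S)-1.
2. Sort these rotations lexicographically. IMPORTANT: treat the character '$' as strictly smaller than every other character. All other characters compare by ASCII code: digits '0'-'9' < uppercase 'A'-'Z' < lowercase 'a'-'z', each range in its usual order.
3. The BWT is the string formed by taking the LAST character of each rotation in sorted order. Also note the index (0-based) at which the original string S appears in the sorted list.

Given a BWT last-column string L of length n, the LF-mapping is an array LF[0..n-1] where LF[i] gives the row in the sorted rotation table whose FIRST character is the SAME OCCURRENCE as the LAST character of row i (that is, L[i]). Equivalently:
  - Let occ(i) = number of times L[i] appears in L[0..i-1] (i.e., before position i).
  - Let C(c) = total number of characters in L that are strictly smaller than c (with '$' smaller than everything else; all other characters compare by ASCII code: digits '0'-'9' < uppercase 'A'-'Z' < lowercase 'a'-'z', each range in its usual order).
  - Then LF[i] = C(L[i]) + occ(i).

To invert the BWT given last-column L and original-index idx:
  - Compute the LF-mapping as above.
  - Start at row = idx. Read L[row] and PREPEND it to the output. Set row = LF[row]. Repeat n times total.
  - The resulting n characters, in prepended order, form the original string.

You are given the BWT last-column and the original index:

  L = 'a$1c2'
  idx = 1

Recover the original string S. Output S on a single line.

LF mapping: 3 0 1 4 2
Walk LF starting at row 1, prepending L[row]:
  step 1: row=1, L[1]='$', prepend. Next row=LF[1]=0
  step 2: row=0, L[0]='a', prepend. Next row=LF[0]=3
  step 3: row=3, L[3]='c', prepend. Next row=LF[3]=4
  step 4: row=4, L[4]='2', prepend. Next row=LF[4]=2
  step 5: row=2, L[2]='1', prepend. Next row=LF[2]=1
Reversed output: 12ca$

Answer: 12ca$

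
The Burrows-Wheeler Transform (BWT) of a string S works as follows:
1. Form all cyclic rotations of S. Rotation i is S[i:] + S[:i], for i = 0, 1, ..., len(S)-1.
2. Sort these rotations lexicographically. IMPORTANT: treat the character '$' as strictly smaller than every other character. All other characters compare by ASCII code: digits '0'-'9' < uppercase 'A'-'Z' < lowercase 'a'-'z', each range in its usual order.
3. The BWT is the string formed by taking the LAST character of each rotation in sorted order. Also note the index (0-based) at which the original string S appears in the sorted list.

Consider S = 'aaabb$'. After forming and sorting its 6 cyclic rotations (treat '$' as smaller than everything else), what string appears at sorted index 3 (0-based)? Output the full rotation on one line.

Answer: abb$aa

Derivation:
All 6 rotations (rotation i = S[i:]+S[:i]):
  rot[0] = aaabb$
  rot[1] = aabb$a
  rot[2] = abb$aa
  rot[3] = bb$aaa
  rot[4] = b$aaab
  rot[5] = $aaabb
Sorted (with $ < everything):
  sorted[0] = $aaabb
  sorted[1] = aaabb$
  sorted[2] = aabb$a
  sorted[3] = abb$aa
  sorted[4] = b$aaab
  sorted[5] = bb$aaa
sorted[3] = abb$aa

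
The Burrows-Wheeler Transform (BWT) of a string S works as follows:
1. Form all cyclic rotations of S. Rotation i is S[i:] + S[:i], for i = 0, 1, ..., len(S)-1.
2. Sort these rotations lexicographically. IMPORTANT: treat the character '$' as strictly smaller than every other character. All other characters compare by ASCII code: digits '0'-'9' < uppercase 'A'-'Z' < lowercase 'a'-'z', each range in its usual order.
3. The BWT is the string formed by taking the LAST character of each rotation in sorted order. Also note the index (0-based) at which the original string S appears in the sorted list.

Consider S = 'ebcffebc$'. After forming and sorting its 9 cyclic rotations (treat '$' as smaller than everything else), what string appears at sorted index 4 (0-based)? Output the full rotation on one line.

Answer: cffebc$eb

Derivation:
All 9 rotations (rotation i = S[i:]+S[:i]):
  rot[0] = ebcffebc$
  rot[1] = bcffebc$e
  rot[2] = cffebc$eb
  rot[3] = ffebc$ebc
  rot[4] = febc$ebcf
  rot[5] = ebc$ebcff
  rot[6] = bc$ebcffe
  rot[7] = c$ebcffeb
  rot[8] = $ebcffebc
Sorted (with $ < everything):
  sorted[0] = $ebcffebc
  sorted[1] = bc$ebcffe
  sorted[2] = bcffebc$e
  sorted[3] = c$ebcffeb
  sorted[4] = cffebc$eb
  sorted[5] = ebc$ebcff
  sorted[6] = ebcffebc$
  sorted[7] = febc$ebcf
  sorted[8] = ffebc$ebc
sorted[4] = cffebc$eb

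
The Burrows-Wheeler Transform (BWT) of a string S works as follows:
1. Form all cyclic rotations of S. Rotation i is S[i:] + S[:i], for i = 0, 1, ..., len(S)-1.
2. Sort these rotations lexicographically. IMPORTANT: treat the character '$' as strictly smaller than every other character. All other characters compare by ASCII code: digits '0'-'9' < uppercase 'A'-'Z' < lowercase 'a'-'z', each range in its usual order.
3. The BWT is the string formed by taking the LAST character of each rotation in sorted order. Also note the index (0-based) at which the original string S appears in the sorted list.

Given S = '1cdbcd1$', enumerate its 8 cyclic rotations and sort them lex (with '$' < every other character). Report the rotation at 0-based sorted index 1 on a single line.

Answer: 1$1cdbcd

Derivation:
All 8 rotations (rotation i = S[i:]+S[:i]):
  rot[0] = 1cdbcd1$
  rot[1] = cdbcd1$1
  rot[2] = dbcd1$1c
  rot[3] = bcd1$1cd
  rot[4] = cd1$1cdb
  rot[5] = d1$1cdbc
  rot[6] = 1$1cdbcd
  rot[7] = $1cdbcd1
Sorted (with $ < everything):
  sorted[0] = $1cdbcd1
  sorted[1] = 1$1cdbcd
  sorted[2] = 1cdbcd1$
  sorted[3] = bcd1$1cd
  sorted[4] = cd1$1cdb
  sorted[5] = cdbcd1$1
  sorted[6] = d1$1cdbc
  sorted[7] = dbcd1$1c
sorted[1] = 1$1cdbcd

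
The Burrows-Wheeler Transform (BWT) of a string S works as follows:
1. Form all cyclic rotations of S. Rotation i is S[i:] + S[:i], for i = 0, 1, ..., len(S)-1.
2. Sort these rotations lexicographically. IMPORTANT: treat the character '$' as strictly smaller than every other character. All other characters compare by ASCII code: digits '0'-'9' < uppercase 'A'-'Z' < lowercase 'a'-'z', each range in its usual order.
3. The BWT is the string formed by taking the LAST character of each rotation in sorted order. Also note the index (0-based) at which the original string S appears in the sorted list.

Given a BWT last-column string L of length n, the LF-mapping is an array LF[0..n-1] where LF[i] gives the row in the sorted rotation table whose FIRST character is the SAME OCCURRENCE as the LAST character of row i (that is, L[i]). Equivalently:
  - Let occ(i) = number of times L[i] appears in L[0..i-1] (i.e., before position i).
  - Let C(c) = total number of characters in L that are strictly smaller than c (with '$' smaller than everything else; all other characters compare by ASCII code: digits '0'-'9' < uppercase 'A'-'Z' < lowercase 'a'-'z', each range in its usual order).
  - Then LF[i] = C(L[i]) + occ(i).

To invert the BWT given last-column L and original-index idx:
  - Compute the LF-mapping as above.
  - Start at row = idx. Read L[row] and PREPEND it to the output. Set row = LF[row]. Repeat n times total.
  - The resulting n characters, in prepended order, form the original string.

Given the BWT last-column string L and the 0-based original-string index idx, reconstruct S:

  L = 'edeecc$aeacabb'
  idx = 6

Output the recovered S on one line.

Answer: cbeaeadacbece$

Derivation:
LF mapping: 10 9 11 12 6 7 0 1 13 2 8 3 4 5
Walk LF starting at row 6, prepending L[row]:
  step 1: row=6, L[6]='$', prepend. Next row=LF[6]=0
  step 2: row=0, L[0]='e', prepend. Next row=LF[0]=10
  step 3: row=10, L[10]='c', prepend. Next row=LF[10]=8
  step 4: row=8, L[8]='e', prepend. Next row=LF[8]=13
  step 5: row=13, L[13]='b', prepend. Next row=LF[13]=5
  step 6: row=5, L[5]='c', prepend. Next row=LF[5]=7
  step 7: row=7, L[7]='a', prepend. Next row=LF[7]=1
  step 8: row=1, L[1]='d', prepend. Next row=LF[1]=9
  step 9: row=9, L[9]='a', prepend. Next row=LF[9]=2
  step 10: row=2, L[2]='e', prepend. Next row=LF[2]=11
  step 11: row=11, L[11]='a', prepend. Next row=LF[11]=3
  step 12: row=3, L[3]='e', prepend. Next row=LF[3]=12
  step 13: row=12, L[12]='b', prepend. Next row=LF[12]=4
  step 14: row=4, L[4]='c', prepend. Next row=LF[4]=6
Reversed output: cbeaeadacbece$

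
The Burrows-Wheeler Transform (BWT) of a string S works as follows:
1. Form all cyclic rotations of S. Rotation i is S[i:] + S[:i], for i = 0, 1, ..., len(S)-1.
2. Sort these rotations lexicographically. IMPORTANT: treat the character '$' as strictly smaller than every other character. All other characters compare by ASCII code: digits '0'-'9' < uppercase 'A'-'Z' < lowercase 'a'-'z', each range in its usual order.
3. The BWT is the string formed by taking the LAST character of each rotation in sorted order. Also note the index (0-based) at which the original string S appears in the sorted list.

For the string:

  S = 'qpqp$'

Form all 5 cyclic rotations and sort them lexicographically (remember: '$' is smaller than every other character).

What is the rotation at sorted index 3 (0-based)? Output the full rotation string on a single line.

All 5 rotations (rotation i = S[i:]+S[:i]):
  rot[0] = qpqp$
  rot[1] = pqp$q
  rot[2] = qp$qp
  rot[3] = p$qpq
  rot[4] = $qpqp
Sorted (with $ < everything):
  sorted[0] = $qpqp
  sorted[1] = p$qpq
  sorted[2] = pqp$q
  sorted[3] = qp$qp
  sorted[4] = qpqp$
sorted[3] = qp$qp

Answer: qp$qp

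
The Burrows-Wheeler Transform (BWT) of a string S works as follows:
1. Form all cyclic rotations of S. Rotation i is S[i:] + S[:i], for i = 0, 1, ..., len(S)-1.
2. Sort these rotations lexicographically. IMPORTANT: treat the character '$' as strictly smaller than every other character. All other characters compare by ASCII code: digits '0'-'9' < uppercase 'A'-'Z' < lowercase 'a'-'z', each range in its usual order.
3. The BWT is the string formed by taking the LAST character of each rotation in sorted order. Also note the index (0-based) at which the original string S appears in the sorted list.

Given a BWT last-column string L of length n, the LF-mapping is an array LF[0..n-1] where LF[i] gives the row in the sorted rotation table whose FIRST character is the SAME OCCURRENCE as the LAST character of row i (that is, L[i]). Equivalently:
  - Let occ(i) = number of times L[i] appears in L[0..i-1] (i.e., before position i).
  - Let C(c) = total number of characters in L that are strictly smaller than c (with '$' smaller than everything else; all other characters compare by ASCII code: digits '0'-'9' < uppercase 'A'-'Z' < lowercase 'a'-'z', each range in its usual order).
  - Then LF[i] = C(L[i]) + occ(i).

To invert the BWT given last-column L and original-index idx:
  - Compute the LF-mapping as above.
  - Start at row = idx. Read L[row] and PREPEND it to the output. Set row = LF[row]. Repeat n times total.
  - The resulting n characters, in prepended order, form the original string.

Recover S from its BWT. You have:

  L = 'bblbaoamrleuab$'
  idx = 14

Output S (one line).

Answer: umbrellabaobab$

Derivation:
LF mapping: 4 5 9 6 1 12 2 11 13 10 8 14 3 7 0
Walk LF starting at row 14, prepending L[row]:
  step 1: row=14, L[14]='$', prepend. Next row=LF[14]=0
  step 2: row=0, L[0]='b', prepend. Next row=LF[0]=4
  step 3: row=4, L[4]='a', prepend. Next row=LF[4]=1
  step 4: row=1, L[1]='b', prepend. Next row=LF[1]=5
  step 5: row=5, L[5]='o', prepend. Next row=LF[5]=12
  step 6: row=12, L[12]='a', prepend. Next row=LF[12]=3
  step 7: row=3, L[3]='b', prepend. Next row=LF[3]=6
  step 8: row=6, L[6]='a', prepend. Next row=LF[6]=2
  step 9: row=2, L[2]='l', prepend. Next row=LF[2]=9
  step 10: row=9, L[9]='l', prepend. Next row=LF[9]=10
  step 11: row=10, L[10]='e', prepend. Next row=LF[10]=8
  step 12: row=8, L[8]='r', prepend. Next row=LF[8]=13
  step 13: row=13, L[13]='b', prepend. Next row=LF[13]=7
  step 14: row=7, L[7]='m', prepend. Next row=LF[7]=11
  step 15: row=11, L[11]='u', prepend. Next row=LF[11]=14
Reversed output: umbrellabaobab$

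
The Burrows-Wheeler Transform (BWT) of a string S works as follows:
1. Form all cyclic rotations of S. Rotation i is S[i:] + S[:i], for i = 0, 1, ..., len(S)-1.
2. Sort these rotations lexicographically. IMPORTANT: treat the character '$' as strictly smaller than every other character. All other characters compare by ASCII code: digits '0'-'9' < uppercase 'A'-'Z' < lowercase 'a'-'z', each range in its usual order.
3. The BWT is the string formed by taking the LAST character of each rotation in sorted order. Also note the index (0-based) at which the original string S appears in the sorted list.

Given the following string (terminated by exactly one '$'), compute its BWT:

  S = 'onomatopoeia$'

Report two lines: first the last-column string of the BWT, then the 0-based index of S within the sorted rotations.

All 13 rotations (rotation i = S[i:]+S[:i]):
  rot[0] = onomatopoeia$
  rot[1] = nomatopoeia$o
  rot[2] = omatopoeia$on
  rot[3] = matopoeia$ono
  rot[4] = atopoeia$onom
  rot[5] = topoeia$onoma
  rot[6] = opoeia$onomat
  rot[7] = poeia$onomato
  rot[8] = oeia$onomatop
  rot[9] = eia$onomatopo
  rot[10] = ia$onomatopoe
  rot[11] = a$onomatopoei
  rot[12] = $onomatopoeia
Sorted (with $ < everything):
  sorted[0] = $onomatopoeia  (last char: 'a')
  sorted[1] = a$onomatopoei  (last char: 'i')
  sorted[2] = atopoeia$onom  (last char: 'm')
  sorted[3] = eia$onomatopo  (last char: 'o')
  sorted[4] = ia$onomatopoe  (last char: 'e')
  sorted[5] = matopoeia$ono  (last char: 'o')
  sorted[6] = nomatopoeia$o  (last char: 'o')
  sorted[7] = oeia$onomatop  (last char: 'p')
  sorted[8] = omatopoeia$on  (last char: 'n')
  sorted[9] = onomatopoeia$  (last char: '$')
  sorted[10] = opoeia$onomat  (last char: 't')
  sorted[11] = poeia$onomato  (last char: 'o')
  sorted[12] = topoeia$onoma  (last char: 'a')
Last column: aimoeoopn$toa
Original string S is at sorted index 9

Answer: aimoeoopn$toa
9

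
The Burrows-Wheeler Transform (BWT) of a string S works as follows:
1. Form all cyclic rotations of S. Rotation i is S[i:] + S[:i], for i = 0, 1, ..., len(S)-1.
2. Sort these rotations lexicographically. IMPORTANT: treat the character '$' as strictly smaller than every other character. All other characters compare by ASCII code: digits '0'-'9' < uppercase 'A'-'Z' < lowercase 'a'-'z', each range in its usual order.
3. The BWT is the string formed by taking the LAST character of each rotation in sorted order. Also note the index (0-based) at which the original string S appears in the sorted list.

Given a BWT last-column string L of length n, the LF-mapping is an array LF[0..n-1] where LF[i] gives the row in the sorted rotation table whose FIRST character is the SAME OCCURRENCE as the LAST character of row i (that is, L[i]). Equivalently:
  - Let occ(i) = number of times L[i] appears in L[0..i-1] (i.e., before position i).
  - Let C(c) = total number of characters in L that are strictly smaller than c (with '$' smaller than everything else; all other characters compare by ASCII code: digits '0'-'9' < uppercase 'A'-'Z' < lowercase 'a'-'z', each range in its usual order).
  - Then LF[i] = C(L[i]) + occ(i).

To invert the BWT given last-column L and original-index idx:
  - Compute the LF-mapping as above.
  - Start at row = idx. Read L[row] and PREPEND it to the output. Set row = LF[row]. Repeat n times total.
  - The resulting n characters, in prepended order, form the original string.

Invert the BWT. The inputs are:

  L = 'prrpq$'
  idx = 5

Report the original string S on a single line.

LF mapping: 1 4 5 2 3 0
Walk LF starting at row 5, prepending L[row]:
  step 1: row=5, L[5]='$', prepend. Next row=LF[5]=0
  step 2: row=0, L[0]='p', prepend. Next row=LF[0]=1
  step 3: row=1, L[1]='r', prepend. Next row=LF[1]=4
  step 4: row=4, L[4]='q', prepend. Next row=LF[4]=3
  step 5: row=3, L[3]='p', prepend. Next row=LF[3]=2
  step 6: row=2, L[2]='r', prepend. Next row=LF[2]=5
Reversed output: rpqrp$

Answer: rpqrp$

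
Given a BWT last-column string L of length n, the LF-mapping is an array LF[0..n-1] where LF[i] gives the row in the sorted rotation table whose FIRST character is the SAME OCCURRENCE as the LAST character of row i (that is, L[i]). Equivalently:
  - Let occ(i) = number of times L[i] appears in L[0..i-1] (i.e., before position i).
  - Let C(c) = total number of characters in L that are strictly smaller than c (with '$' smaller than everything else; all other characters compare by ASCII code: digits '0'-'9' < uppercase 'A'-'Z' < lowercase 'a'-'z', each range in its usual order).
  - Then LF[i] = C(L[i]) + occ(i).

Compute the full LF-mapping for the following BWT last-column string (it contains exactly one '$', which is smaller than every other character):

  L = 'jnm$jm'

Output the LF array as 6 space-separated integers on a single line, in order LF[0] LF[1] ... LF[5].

Char counts: '$':1, 'j':2, 'm':2, 'n':1
C (first-col start): C('$')=0, C('j')=1, C('m')=3, C('n')=5
L[0]='j': occ=0, LF[0]=C('j')+0=1+0=1
L[1]='n': occ=0, LF[1]=C('n')+0=5+0=5
L[2]='m': occ=0, LF[2]=C('m')+0=3+0=3
L[3]='$': occ=0, LF[3]=C('$')+0=0+0=0
L[4]='j': occ=1, LF[4]=C('j')+1=1+1=2
L[5]='m': occ=1, LF[5]=C('m')+1=3+1=4

Answer: 1 5 3 0 2 4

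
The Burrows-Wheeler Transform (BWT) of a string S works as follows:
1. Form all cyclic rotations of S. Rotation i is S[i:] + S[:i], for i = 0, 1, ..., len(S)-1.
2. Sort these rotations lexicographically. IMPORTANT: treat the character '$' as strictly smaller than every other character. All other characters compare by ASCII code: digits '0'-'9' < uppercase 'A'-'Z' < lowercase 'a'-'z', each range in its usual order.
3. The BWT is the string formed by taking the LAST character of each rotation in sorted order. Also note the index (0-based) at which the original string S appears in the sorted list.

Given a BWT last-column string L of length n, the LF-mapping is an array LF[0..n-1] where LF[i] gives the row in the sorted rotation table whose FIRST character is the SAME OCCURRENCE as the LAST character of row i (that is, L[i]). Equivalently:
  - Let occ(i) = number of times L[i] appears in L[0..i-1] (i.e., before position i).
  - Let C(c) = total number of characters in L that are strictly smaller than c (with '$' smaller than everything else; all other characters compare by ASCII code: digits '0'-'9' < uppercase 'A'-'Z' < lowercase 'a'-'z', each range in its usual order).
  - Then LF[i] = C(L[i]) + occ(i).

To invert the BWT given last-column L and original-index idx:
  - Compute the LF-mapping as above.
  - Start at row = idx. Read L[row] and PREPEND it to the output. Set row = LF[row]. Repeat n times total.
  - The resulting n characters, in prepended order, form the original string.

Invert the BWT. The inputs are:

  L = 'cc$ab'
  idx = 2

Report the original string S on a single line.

LF mapping: 3 4 0 1 2
Walk LF starting at row 2, prepending L[row]:
  step 1: row=2, L[2]='$', prepend. Next row=LF[2]=0
  step 2: row=0, L[0]='c', prepend. Next row=LF[0]=3
  step 3: row=3, L[3]='a', prepend. Next row=LF[3]=1
  step 4: row=1, L[1]='c', prepend. Next row=LF[1]=4
  step 5: row=4, L[4]='b', prepend. Next row=LF[4]=2
Reversed output: bcac$

Answer: bcac$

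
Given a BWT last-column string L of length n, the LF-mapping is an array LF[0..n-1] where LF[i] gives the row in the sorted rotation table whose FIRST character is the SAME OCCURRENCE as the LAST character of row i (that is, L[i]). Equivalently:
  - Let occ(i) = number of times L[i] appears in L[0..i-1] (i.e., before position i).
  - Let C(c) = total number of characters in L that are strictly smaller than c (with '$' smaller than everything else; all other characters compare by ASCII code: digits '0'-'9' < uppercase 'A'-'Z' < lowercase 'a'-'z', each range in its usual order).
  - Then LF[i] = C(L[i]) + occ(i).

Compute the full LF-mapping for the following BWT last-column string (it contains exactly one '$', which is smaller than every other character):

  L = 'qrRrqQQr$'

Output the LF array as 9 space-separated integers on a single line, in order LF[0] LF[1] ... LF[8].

Answer: 4 6 3 7 5 1 2 8 0

Derivation:
Char counts: '$':1, 'Q':2, 'R':1, 'q':2, 'r':3
C (first-col start): C('$')=0, C('Q')=1, C('R')=3, C('q')=4, C('r')=6
L[0]='q': occ=0, LF[0]=C('q')+0=4+0=4
L[1]='r': occ=0, LF[1]=C('r')+0=6+0=6
L[2]='R': occ=0, LF[2]=C('R')+0=3+0=3
L[3]='r': occ=1, LF[3]=C('r')+1=6+1=7
L[4]='q': occ=1, LF[4]=C('q')+1=4+1=5
L[5]='Q': occ=0, LF[5]=C('Q')+0=1+0=1
L[6]='Q': occ=1, LF[6]=C('Q')+1=1+1=2
L[7]='r': occ=2, LF[7]=C('r')+2=6+2=8
L[8]='$': occ=0, LF[8]=C('$')+0=0+0=0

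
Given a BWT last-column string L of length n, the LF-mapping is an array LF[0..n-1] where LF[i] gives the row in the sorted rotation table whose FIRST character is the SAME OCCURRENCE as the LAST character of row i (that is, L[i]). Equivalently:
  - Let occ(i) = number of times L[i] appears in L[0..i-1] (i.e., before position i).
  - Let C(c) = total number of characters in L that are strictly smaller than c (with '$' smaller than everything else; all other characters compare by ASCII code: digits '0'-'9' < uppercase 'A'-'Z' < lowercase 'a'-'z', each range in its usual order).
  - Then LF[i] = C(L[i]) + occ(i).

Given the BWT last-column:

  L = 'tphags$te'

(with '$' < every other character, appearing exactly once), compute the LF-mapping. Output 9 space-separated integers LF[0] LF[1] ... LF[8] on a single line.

Char counts: '$':1, 'a':1, 'e':1, 'g':1, 'h':1, 'p':1, 's':1, 't':2
C (first-col start): C('$')=0, C('a')=1, C('e')=2, C('g')=3, C('h')=4, C('p')=5, C('s')=6, C('t')=7
L[0]='t': occ=0, LF[0]=C('t')+0=7+0=7
L[1]='p': occ=0, LF[1]=C('p')+0=5+0=5
L[2]='h': occ=0, LF[2]=C('h')+0=4+0=4
L[3]='a': occ=0, LF[3]=C('a')+0=1+0=1
L[4]='g': occ=0, LF[4]=C('g')+0=3+0=3
L[5]='s': occ=0, LF[5]=C('s')+0=6+0=6
L[6]='$': occ=0, LF[6]=C('$')+0=0+0=0
L[7]='t': occ=1, LF[7]=C('t')+1=7+1=8
L[8]='e': occ=0, LF[8]=C('e')+0=2+0=2

Answer: 7 5 4 1 3 6 0 8 2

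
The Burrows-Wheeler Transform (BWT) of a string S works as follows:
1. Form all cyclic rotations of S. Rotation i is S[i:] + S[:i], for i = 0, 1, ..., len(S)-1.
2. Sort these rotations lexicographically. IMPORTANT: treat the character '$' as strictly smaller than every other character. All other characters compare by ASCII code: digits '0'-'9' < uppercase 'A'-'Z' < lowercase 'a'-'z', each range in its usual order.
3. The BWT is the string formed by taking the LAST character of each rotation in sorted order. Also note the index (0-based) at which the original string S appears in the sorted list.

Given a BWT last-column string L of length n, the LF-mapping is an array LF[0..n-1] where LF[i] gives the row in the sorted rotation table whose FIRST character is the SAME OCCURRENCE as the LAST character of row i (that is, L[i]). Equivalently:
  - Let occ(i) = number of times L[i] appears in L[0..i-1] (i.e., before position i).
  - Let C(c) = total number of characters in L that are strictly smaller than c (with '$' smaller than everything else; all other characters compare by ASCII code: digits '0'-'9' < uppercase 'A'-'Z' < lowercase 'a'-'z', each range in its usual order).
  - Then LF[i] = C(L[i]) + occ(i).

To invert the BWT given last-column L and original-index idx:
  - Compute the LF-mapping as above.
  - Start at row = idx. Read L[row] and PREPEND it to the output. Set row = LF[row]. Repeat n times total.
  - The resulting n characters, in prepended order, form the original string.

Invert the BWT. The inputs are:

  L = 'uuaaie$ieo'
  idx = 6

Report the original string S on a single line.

Answer: iouaaeieu$

Derivation:
LF mapping: 8 9 1 2 5 3 0 6 4 7
Walk LF starting at row 6, prepending L[row]:
  step 1: row=6, L[6]='$', prepend. Next row=LF[6]=0
  step 2: row=0, L[0]='u', prepend. Next row=LF[0]=8
  step 3: row=8, L[8]='e', prepend. Next row=LF[8]=4
  step 4: row=4, L[4]='i', prepend. Next row=LF[4]=5
  step 5: row=5, L[5]='e', prepend. Next row=LF[5]=3
  step 6: row=3, L[3]='a', prepend. Next row=LF[3]=2
  step 7: row=2, L[2]='a', prepend. Next row=LF[2]=1
  step 8: row=1, L[1]='u', prepend. Next row=LF[1]=9
  step 9: row=9, L[9]='o', prepend. Next row=LF[9]=7
  step 10: row=7, L[7]='i', prepend. Next row=LF[7]=6
Reversed output: iouaaeieu$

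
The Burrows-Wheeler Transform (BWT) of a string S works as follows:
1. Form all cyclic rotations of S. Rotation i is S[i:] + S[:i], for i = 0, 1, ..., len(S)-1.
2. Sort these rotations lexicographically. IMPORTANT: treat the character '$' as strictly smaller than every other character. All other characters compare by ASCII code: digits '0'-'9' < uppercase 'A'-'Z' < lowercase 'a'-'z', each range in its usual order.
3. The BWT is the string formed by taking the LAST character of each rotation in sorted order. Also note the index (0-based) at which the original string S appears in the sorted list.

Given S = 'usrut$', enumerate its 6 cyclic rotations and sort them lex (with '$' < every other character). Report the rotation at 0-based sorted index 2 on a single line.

All 6 rotations (rotation i = S[i:]+S[:i]):
  rot[0] = usrut$
  rot[1] = srut$u
  rot[2] = rut$us
  rot[3] = ut$usr
  rot[4] = t$usru
  rot[5] = $usrut
Sorted (with $ < everything):
  sorted[0] = $usrut
  sorted[1] = rut$us
  sorted[2] = srut$u
  sorted[3] = t$usru
  sorted[4] = usrut$
  sorted[5] = ut$usr
sorted[2] = srut$u

Answer: srut$u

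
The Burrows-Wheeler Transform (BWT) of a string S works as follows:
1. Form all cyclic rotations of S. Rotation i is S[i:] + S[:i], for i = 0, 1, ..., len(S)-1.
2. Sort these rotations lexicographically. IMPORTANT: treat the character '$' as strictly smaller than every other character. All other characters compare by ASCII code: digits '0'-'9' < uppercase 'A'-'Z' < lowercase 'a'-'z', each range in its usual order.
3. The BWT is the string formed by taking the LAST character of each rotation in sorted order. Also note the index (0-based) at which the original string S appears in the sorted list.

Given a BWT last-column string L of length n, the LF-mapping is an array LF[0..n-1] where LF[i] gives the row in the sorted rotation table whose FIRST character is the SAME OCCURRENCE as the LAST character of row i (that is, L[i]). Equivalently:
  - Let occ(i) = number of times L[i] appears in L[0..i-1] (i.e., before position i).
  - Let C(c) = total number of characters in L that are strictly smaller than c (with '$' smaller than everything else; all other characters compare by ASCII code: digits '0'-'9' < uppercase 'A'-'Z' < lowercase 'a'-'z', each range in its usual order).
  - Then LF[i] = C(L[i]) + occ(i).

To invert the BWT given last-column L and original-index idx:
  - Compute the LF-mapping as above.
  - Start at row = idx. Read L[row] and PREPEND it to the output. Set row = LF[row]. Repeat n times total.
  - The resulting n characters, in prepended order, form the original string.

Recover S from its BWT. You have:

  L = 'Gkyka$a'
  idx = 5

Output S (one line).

LF mapping: 1 4 6 5 2 0 3
Walk LF starting at row 5, prepending L[row]:
  step 1: row=5, L[5]='$', prepend. Next row=LF[5]=0
  step 2: row=0, L[0]='G', prepend. Next row=LF[0]=1
  step 3: row=1, L[1]='k', prepend. Next row=LF[1]=4
  step 4: row=4, L[4]='a', prepend. Next row=LF[4]=2
  step 5: row=2, L[2]='y', prepend. Next row=LF[2]=6
  step 6: row=6, L[6]='a', prepend. Next row=LF[6]=3
  step 7: row=3, L[3]='k', prepend. Next row=LF[3]=5
Reversed output: kayakG$

Answer: kayakG$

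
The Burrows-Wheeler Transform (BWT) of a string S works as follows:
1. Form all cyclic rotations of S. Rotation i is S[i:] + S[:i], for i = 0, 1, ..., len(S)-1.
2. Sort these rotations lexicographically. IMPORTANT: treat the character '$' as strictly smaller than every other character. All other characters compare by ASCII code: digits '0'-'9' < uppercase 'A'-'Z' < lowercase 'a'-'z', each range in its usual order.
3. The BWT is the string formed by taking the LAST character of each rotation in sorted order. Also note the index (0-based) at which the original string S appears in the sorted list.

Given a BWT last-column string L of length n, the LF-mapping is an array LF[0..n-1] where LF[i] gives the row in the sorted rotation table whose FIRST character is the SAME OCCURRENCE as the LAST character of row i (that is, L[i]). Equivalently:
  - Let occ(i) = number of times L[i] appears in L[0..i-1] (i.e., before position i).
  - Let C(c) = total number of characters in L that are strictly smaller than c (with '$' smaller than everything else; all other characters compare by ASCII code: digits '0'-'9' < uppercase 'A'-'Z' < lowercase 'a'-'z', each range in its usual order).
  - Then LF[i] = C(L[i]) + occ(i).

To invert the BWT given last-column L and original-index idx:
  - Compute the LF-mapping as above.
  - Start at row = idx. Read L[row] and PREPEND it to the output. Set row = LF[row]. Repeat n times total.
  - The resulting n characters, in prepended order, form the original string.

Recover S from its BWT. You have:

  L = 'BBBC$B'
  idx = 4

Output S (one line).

Answer: BCBBB$

Derivation:
LF mapping: 1 2 3 5 0 4
Walk LF starting at row 4, prepending L[row]:
  step 1: row=4, L[4]='$', prepend. Next row=LF[4]=0
  step 2: row=0, L[0]='B', prepend. Next row=LF[0]=1
  step 3: row=1, L[1]='B', prepend. Next row=LF[1]=2
  step 4: row=2, L[2]='B', prepend. Next row=LF[2]=3
  step 5: row=3, L[3]='C', prepend. Next row=LF[3]=5
  step 6: row=5, L[5]='B', prepend. Next row=LF[5]=4
Reversed output: BCBBB$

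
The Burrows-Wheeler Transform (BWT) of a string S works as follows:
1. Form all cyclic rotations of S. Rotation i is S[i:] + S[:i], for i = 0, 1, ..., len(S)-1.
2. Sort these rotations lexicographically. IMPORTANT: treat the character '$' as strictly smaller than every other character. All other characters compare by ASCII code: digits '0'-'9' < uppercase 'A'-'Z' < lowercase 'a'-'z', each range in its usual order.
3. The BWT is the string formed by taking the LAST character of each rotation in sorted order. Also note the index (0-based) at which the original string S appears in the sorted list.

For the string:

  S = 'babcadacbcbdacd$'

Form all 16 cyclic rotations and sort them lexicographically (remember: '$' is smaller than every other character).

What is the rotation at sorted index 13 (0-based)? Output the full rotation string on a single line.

All 16 rotations (rotation i = S[i:]+S[:i]):
  rot[0] = babcadacbcbdacd$
  rot[1] = abcadacbcbdacd$b
  rot[2] = bcadacbcbdacd$ba
  rot[3] = cadacbcbdacd$bab
  rot[4] = adacbcbdacd$babc
  rot[5] = dacbcbdacd$babca
  rot[6] = acbcbdacd$babcad
  rot[7] = cbcbdacd$babcada
  rot[8] = bcbdacd$babcadac
  rot[9] = cbdacd$babcadacb
  rot[10] = bdacd$babcadacbc
  rot[11] = dacd$babcadacbcb
  rot[12] = acd$babcadacbcbd
  rot[13] = cd$babcadacbcbda
  rot[14] = d$babcadacbcbdac
  rot[15] = $babcadacbcbdacd
Sorted (with $ < everything):
  sorted[0] = $babcadacbcbdacd
  sorted[1] = abcadacbcbdacd$b
  sorted[2] = acbcbdacd$babcad
  sorted[3] = acd$babcadacbcbd
  sorted[4] = adacbcbdacd$babc
  sorted[5] = babcadacbcbdacd$
  sorted[6] = bcadacbcbdacd$ba
  sorted[7] = bcbdacd$babcadac
  sorted[8] = bdacd$babcadacbc
  sorted[9] = cadacbcbdacd$bab
  sorted[10] = cbcbdacd$babcada
  sorted[11] = cbdacd$babcadacb
  sorted[12] = cd$babcadacbcbda
  sorted[13] = d$babcadacbcbdac
  sorted[14] = dacbcbdacd$babca
  sorted[15] = dacd$babcadacbcb
sorted[13] = d$babcadacbcbdac

Answer: d$babcadacbcbdac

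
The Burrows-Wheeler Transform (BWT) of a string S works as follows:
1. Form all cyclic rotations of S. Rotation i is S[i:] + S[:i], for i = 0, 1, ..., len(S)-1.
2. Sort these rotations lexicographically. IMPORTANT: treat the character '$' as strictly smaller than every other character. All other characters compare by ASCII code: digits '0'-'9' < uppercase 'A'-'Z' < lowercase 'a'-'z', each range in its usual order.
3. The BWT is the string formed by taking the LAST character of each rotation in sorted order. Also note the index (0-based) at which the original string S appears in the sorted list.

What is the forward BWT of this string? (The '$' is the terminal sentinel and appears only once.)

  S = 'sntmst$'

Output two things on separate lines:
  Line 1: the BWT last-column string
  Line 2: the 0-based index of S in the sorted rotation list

All 7 rotations (rotation i = S[i:]+S[:i]):
  rot[0] = sntmst$
  rot[1] = ntmst$s
  rot[2] = tmst$sn
  rot[3] = mst$snt
  rot[4] = st$sntm
  rot[5] = t$sntms
  rot[6] = $sntmst
Sorted (with $ < everything):
  sorted[0] = $sntmst  (last char: 't')
  sorted[1] = mst$snt  (last char: 't')
  sorted[2] = ntmst$s  (last char: 's')
  sorted[3] = sntmst$  (last char: '$')
  sorted[4] = st$sntm  (last char: 'm')
  sorted[5] = t$sntms  (last char: 's')
  sorted[6] = tmst$sn  (last char: 'n')
Last column: tts$msn
Original string S is at sorted index 3

Answer: tts$msn
3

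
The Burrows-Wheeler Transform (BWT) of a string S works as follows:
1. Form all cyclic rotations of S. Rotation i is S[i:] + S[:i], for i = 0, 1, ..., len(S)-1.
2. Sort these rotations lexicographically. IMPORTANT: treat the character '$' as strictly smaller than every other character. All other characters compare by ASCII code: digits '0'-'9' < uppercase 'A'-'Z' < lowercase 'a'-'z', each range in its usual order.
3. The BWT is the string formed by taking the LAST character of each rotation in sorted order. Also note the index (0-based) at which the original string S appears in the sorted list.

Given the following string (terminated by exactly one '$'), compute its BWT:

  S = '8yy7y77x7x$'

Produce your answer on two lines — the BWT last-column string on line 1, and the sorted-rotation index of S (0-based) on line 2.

Answer: xyx7y$777y8
5

Derivation:
All 11 rotations (rotation i = S[i:]+S[:i]):
  rot[0] = 8yy7y77x7x$
  rot[1] = yy7y77x7x$8
  rot[2] = y7y77x7x$8y
  rot[3] = 7y77x7x$8yy
  rot[4] = y77x7x$8yy7
  rot[5] = 77x7x$8yy7y
  rot[6] = 7x7x$8yy7y7
  rot[7] = x7x$8yy7y77
  rot[8] = 7x$8yy7y77x
  rot[9] = x$8yy7y77x7
  rot[10] = $8yy7y77x7x
Sorted (with $ < everything):
  sorted[0] = $8yy7y77x7x  (last char: 'x')
  sorted[1] = 77x7x$8yy7y  (last char: 'y')
  sorted[2] = 7x$8yy7y77x  (last char: 'x')
  sorted[3] = 7x7x$8yy7y7  (last char: '7')
  sorted[4] = 7y77x7x$8yy  (last char: 'y')
  sorted[5] = 8yy7y77x7x$  (last char: '$')
  sorted[6] = x$8yy7y77x7  (last char: '7')
  sorted[7] = x7x$8yy7y77  (last char: '7')
  sorted[8] = y77x7x$8yy7  (last char: '7')
  sorted[9] = y7y77x7x$8y  (last char: 'y')
  sorted[10] = yy7y77x7x$8  (last char: '8')
Last column: xyx7y$777y8
Original string S is at sorted index 5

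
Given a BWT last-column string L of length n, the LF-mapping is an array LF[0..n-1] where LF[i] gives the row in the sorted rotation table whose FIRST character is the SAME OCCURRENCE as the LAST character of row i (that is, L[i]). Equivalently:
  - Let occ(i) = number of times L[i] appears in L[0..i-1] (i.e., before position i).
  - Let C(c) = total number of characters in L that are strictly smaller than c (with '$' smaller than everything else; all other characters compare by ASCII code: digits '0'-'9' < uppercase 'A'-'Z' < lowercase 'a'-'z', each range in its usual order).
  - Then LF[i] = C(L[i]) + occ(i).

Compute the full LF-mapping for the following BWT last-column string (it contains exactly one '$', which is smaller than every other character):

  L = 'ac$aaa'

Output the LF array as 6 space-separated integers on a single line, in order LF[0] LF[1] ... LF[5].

Answer: 1 5 0 2 3 4

Derivation:
Char counts: '$':1, 'a':4, 'c':1
C (first-col start): C('$')=0, C('a')=1, C('c')=5
L[0]='a': occ=0, LF[0]=C('a')+0=1+0=1
L[1]='c': occ=0, LF[1]=C('c')+0=5+0=5
L[2]='$': occ=0, LF[2]=C('$')+0=0+0=0
L[3]='a': occ=1, LF[3]=C('a')+1=1+1=2
L[4]='a': occ=2, LF[4]=C('a')+2=1+2=3
L[5]='a': occ=3, LF[5]=C('a')+3=1+3=4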